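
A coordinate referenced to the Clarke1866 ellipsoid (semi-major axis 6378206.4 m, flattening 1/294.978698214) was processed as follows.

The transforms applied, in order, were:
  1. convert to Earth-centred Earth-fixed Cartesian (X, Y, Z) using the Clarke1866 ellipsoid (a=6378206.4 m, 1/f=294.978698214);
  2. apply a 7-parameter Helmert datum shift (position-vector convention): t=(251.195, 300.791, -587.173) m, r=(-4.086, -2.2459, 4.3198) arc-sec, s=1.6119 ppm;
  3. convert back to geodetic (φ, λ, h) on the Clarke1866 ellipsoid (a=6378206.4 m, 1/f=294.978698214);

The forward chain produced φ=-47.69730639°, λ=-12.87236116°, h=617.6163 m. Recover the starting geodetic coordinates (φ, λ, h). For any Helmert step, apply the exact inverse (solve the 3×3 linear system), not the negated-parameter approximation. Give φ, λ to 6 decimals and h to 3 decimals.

φ=-47.695796°, λ=-12.877157°, h=53.703 m

start: φ=-47.697306°, λ=-12.872361°, h=617.616 m
→ ECEF (a=6378206.400, f=1/294.978698214): X=4193124.5241, Y=-958225.1345, Z=-4694542.8481
→ Helmert⁻¹: X=4192795.3859, Y=-958519.2041, Z=-4694012.7496
→ geod (Bowring, a=6378206.400): φ=-47.69579600°, λ=-12.87715700°, h=53.7030 m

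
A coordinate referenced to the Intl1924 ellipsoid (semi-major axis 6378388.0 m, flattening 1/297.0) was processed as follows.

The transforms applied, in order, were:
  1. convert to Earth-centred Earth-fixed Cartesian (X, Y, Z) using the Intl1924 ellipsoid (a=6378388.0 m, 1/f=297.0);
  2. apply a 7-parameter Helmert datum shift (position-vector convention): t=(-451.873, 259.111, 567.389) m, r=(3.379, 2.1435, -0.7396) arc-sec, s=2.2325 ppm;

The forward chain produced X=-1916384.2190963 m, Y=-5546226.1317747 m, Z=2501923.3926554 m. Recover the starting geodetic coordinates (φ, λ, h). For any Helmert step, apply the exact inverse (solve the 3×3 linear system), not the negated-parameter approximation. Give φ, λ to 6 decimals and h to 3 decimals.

start: X=-1916384.2191, Y=-5546226.1318, Z=2501923.3927 m
→ Helmert⁻¹: X=-1915934.1757, Y=-5546438.7523, Z=2501421.3700
→ geod (Bowring, a=6378388.000): φ=23.22721400°, λ=-109.05670500°, h=3870.1270 m

φ=23.227214°, λ=-109.056705°, h=3870.127 m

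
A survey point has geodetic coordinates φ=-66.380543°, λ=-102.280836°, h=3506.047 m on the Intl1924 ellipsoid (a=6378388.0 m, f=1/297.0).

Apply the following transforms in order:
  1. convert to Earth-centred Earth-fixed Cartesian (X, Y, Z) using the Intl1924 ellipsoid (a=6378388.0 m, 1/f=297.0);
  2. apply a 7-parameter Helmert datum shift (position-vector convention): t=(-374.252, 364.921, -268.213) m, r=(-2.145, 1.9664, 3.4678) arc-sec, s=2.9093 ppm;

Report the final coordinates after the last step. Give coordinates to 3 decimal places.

X=-545806.464 m, Y=-2505247.387 m, Z=-5824677.365 m

start: φ=-66.380543°, λ=-102.280836°, h=3506.047 m
→ ECEF (a=6378388.000, f=1/297.0): X=-545417.2225, Y=-2505535.2786, Z=-5824423.4626
→ Helmert 7p (PV): X=-545806.4637, Y=-2505247.3866, Z=-5824677.3652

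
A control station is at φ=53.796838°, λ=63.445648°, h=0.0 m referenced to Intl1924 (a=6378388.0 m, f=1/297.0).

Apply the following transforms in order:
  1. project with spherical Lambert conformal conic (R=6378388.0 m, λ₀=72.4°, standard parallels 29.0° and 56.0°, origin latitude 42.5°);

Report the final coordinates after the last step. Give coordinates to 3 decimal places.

E=-582338.673 m, N=1261054.770 m

start: φ=53.796838°, λ=63.445648°, h=0.000 m
→ lcc (R=6378388.0, λ₀=72.4°): E=-582338.6729, N=1261054.7704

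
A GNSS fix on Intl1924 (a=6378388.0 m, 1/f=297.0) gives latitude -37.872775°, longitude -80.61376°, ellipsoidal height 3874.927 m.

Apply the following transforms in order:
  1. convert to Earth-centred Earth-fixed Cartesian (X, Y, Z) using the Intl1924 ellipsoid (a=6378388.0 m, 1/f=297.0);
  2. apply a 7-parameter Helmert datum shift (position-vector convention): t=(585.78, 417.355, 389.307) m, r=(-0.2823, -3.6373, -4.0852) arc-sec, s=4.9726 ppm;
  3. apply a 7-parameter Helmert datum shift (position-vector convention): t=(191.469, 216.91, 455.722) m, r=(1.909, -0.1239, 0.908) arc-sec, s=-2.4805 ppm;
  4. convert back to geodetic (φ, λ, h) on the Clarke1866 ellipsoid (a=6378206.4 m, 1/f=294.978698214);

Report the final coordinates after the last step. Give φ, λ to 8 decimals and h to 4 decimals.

φ=-37.87107985°, λ=-80.60390345°, h=3215.0075 m

start: φ=-37.872775°, λ=-80.613760°, h=3874.927 m
→ ECEF (a=6378388.000, f=1/297.0): X=822685.4700, Y=-4976857.4429, Z=-3896748.5381
→ Helmert 7p (PV): X=823245.4868, Y=-4976486.4629, Z=-3896357.2892
→ Helmert 7p (PV): X=823459.1612, Y=-4976217.5237, Z=-3895937.4655
→ geod (Bowring, a=6378206.400): φ=-37.87107985°, λ=-80.60390345°, h=3215.0075 m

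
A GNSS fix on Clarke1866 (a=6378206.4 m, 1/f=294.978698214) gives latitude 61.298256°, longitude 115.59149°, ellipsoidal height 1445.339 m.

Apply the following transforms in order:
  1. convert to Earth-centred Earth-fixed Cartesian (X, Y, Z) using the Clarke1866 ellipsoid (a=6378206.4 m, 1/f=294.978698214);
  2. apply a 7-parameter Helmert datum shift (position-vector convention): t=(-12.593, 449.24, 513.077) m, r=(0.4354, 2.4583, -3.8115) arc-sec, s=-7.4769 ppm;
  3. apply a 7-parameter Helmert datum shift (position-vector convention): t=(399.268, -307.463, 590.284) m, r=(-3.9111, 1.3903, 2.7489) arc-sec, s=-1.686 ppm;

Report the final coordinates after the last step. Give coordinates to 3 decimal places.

start: φ=61.298256°, λ=115.591490°, h=1445.339 m
→ ECEF (a=6378206.400, f=1/294.978698214): X=-1326885.0693, Y=2770478.7065, Z=5572451.3551
→ Helmert 7p (PV): X=-1326770.1339, Y=2770919.9881, Z=5572944.4295
→ Helmert 7p (PV): X=-1326367.9935, Y=2770695.8429, Z=5573481.7196

X=-1326367.993 m, Y=2770695.843 m, Z=5573481.720 m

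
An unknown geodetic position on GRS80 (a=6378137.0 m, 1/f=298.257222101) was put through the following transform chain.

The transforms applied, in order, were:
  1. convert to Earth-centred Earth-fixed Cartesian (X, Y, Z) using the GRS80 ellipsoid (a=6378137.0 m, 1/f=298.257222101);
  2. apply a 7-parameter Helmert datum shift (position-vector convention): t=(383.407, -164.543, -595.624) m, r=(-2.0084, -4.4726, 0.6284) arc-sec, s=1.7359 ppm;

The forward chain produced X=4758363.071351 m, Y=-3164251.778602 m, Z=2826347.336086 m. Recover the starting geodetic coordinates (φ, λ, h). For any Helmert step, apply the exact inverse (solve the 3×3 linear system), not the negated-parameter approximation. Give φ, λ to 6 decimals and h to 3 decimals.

φ=26.475320°, λ=-33.624227°, h=1136.341 m

start: X=4758363.0714, Y=-3164251.7786, Z=2826347.3361 m
→ Helmert⁻¹: X=4758023.0611, Y=-3164123.7633, Z=2826804.0718
→ geod (Bowring, a=6378137.000): φ=26.47532000°, λ=-33.62422700°, h=1136.3410 m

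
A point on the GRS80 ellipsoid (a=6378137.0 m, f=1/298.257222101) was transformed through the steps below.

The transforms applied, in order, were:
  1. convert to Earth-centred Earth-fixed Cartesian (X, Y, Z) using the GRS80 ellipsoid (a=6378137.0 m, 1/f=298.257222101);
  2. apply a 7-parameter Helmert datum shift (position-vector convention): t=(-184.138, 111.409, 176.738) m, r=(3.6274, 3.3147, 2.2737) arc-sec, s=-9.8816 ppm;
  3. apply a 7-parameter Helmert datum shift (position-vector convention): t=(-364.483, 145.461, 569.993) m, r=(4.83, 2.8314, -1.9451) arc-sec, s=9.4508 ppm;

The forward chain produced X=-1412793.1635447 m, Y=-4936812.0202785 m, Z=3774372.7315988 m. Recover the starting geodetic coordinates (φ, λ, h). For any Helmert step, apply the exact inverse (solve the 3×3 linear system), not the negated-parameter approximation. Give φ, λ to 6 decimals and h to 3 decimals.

φ=36.496663°, λ=-105.964907°, h=1935.339 m

start: X=-1412793.1635, Y=-4936812.0203, Z=3774372.7316 m
→ Helmert⁻¹: X=-1412420.5811, Y=-4936835.7721, Z=3773863.2886
→ Helmert⁻¹: X=-1412365.4642, Y=-4936914.0314, Z=3773787.9653
→ geod (Bowring, a=6378137.000): φ=36.49666300°, λ=-105.96490700°, h=1935.3390 m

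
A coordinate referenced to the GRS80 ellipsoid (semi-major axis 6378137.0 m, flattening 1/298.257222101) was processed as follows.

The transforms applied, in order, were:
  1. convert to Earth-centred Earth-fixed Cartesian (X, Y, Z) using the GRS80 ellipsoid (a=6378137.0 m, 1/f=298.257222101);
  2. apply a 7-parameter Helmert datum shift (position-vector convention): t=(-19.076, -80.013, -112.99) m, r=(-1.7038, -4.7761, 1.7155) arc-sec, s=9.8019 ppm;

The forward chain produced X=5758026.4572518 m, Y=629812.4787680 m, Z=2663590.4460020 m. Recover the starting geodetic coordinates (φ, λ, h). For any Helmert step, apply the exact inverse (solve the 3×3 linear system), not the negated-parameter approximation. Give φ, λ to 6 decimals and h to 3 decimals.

start: X=5758026.4573, Y=629812.4788, Z=2663590.4460 m
→ Helmert⁻¹: X=5758056.0072, Y=629816.4265, Z=2663549.2005
→ geod (Bowring, a=6378137.000): φ=24.84101500°, λ=6.24220000°, h=1061.8030 m

φ=24.841015°, λ=6.242200°, h=1061.803 m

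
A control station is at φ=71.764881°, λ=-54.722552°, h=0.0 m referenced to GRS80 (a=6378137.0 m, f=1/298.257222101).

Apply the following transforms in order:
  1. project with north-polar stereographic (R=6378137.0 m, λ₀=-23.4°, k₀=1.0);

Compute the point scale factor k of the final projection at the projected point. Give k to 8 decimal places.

start: φ=71.764881°, λ=-54.722552°, h=0.000 m
→ into stereo (λ₀=-23.4°): φ=71.76488100°, λ−λ₀=-31.32255200°
scale k = 1.02575653

1.02575653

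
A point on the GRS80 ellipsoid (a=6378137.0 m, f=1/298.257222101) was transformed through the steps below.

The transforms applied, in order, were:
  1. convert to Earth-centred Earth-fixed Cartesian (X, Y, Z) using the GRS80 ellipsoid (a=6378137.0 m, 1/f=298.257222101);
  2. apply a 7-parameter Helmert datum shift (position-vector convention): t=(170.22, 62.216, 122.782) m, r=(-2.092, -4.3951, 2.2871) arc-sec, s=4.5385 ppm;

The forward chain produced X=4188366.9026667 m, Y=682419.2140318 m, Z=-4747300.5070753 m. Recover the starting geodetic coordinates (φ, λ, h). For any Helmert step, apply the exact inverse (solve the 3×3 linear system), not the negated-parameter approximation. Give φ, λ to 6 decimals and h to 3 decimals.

start: X=4188366.9027, Y=682419.2140, Z=-4747300.5071 m
→ Helmert⁻¹: X=4188084.0811, Y=682355.6134, Z=-4747484.0622
→ geod (Bowring, a=6378137.000): φ=-48.40072300°, λ=9.25376900°, h=1215.0150 m

φ=-48.400723°, λ=9.253769°, h=1215.015 m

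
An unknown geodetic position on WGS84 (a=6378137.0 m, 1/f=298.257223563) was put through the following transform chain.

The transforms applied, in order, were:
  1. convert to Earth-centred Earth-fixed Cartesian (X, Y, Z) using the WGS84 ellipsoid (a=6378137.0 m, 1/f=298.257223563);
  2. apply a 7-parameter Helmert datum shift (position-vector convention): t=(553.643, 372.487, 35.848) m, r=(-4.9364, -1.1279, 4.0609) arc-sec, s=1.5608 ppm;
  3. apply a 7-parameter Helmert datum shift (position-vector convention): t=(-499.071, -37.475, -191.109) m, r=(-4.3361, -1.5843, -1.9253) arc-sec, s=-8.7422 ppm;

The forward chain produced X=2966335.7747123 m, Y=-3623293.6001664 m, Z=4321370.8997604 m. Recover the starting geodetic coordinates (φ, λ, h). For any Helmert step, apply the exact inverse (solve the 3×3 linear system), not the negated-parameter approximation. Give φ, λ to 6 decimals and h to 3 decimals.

start: X=2966335.7747, Y=-3623293.6002, Z=4321370.8998 m
→ Helmert⁻¹: X=2966927.7964, Y=-3623350.9536, Z=4321500.8303
→ Helmert⁻¹: X=2966321.8074, Y=-3623879.6052, Z=4321355.2889
→ geod (Bowring, a=6378137.000): φ=42.89108000°, λ=-50.69800500°, h=3982.9530 m

φ=42.891080°, λ=-50.698005°, h=3982.953 m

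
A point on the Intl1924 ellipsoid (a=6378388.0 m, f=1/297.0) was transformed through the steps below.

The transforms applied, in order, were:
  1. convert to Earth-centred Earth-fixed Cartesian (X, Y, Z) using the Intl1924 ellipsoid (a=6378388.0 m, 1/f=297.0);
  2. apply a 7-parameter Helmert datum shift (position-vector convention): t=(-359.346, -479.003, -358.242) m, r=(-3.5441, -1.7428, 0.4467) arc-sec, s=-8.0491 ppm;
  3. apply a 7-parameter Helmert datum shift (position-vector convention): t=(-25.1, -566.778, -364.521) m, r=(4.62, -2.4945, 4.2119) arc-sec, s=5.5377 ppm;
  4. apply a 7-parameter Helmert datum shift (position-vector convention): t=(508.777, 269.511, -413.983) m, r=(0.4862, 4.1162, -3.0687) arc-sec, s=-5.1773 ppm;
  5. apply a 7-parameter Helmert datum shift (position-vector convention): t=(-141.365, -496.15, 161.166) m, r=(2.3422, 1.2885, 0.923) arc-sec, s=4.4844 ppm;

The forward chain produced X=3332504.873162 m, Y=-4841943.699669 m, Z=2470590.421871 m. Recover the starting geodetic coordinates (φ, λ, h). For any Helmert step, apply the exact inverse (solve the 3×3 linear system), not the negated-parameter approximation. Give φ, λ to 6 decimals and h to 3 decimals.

start: X=3332504.8732, Y=-4841943.6997, Z=2470590.4219 m
→ Helmert⁻¹: X=3332594.1961, Y=-4841412.6984, Z=2470493.9714
→ Helmert⁻¹: X=3332125.3909, Y=-4841651.8782, Z=2470998.6552
→ Helmert⁻¹: X=3332063.0731, Y=-4841070.9763, Z=2471417.6259
→ Helmert⁻¹: X=3332459.6431, Y=-4840680.6222, Z=2471684.4327
→ geod (Bowring, a=6378388.000): φ=22.94904000°, λ=-55.45539100°, h=330.2260 m

φ=22.949040°, λ=-55.455391°, h=330.226 m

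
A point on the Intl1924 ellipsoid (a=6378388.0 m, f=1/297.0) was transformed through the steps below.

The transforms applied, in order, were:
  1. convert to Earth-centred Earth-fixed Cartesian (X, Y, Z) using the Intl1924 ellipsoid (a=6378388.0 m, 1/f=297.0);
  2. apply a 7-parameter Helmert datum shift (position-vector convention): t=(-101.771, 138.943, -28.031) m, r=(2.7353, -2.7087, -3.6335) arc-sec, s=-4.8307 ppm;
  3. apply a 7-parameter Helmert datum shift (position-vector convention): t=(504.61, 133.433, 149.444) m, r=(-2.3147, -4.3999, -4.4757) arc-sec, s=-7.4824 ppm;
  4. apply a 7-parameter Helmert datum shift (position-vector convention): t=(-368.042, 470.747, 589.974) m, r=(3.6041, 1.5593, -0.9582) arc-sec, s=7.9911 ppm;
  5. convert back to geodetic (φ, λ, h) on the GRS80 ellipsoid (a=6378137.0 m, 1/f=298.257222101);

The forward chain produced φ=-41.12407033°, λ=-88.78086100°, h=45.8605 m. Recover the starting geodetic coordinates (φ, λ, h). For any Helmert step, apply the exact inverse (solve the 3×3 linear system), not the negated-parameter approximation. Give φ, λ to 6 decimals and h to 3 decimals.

φ=-41.124228°, λ=-88.780302°, h=888.408 m

start: φ=-41.124070°, λ=-88.780861°, h=45.861 m
→ ECEF (a=6378137.000, f=1/298.257222101): X=102372.9113, Y=-4810485.5203, Z=-4172842.4414
→ Helmert⁻¹: X=102794.0306, Y=-4810990.2663, Z=-4173314.2250
→ Helmert⁻¹: X=102305.5540, Y=-4811110.6429, Z=-4173551.0693
→ Helmert⁻¹: X=102437.7679, Y=-4811326.3681, Z=-4173480.7411
→ geod (Bowring, a=6378388.000): φ=-41.12422800°, λ=-88.78030200°, h=888.4080 m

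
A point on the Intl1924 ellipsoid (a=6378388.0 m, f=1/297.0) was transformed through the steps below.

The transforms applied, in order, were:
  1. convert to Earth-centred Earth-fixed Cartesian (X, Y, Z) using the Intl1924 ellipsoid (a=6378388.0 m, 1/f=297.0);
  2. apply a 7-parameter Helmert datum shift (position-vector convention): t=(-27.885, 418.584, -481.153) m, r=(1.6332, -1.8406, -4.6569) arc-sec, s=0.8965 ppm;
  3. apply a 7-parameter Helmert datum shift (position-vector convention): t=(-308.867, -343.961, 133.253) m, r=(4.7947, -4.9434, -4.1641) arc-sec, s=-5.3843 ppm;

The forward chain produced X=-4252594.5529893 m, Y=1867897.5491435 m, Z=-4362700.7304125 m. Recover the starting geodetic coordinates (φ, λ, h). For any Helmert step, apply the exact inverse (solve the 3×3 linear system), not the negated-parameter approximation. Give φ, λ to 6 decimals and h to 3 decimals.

φ=-43.398144°, λ=156.291004°, h=3591.959 m

start: X=-4252594.5530, Y=1867897.5491, Z=-4362700.7304 m
→ Helmert⁻¹: X=-4252450.8545, Y=1868064.3055, Z=-4362798.9828
→ Helmert⁻¹: X=-4252500.2474, Y=1867513.4967, Z=-4362290.7588
→ geod (Bowring, a=6378388.000): φ=-43.39814400°, λ=156.29100400°, h=3591.9590 m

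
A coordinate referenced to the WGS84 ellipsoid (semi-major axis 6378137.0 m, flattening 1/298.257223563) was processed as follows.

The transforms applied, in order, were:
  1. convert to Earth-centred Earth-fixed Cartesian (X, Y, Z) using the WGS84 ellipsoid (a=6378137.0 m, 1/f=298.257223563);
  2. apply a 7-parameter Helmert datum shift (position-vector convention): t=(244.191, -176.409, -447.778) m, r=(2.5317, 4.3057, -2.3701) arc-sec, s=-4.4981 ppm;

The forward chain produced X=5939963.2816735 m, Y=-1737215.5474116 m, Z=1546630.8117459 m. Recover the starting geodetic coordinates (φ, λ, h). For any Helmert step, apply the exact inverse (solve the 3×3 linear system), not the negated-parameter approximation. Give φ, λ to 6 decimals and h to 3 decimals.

start: X=5939963.2817, Y=-1737215.5474, Z=1546630.8117 m
→ Helmert⁻¹: X=5939733.4690, Y=-1736959.7102, Z=1547230.8579
→ geod (Bowring, a=6378137.000): φ=14.12797500°, λ=-16.30053400°, h=2107.0800 m

φ=14.127975°, λ=-16.300534°, h=2107.080 m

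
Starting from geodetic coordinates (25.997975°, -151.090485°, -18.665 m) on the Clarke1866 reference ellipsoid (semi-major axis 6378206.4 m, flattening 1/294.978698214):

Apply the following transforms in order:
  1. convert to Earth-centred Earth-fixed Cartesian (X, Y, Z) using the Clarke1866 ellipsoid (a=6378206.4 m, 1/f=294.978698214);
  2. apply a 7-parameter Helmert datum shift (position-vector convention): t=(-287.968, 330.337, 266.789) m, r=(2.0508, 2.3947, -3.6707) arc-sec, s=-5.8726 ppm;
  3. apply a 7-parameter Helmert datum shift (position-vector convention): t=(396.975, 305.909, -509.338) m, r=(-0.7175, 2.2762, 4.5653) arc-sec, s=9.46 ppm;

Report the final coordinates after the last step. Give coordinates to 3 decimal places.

X=-5021482.403 m, Y=-2772600.426 m, Z=2778557.626 m

start: φ=25.997975°, λ=-151.090485°, h=-18.665 m
→ ECEF (a=6378206.400, f=1/294.978698214): X=-5021648.3390, Y=-2773186.9802, Z=2778694.4118
→ Helmert 7p (PV): X=-5021923.9084, Y=-2772778.6195, Z=2778975.6103
→ Helmert 7p (PV): X=-5021482.4025, Y=-2772600.4265, Z=2778557.6259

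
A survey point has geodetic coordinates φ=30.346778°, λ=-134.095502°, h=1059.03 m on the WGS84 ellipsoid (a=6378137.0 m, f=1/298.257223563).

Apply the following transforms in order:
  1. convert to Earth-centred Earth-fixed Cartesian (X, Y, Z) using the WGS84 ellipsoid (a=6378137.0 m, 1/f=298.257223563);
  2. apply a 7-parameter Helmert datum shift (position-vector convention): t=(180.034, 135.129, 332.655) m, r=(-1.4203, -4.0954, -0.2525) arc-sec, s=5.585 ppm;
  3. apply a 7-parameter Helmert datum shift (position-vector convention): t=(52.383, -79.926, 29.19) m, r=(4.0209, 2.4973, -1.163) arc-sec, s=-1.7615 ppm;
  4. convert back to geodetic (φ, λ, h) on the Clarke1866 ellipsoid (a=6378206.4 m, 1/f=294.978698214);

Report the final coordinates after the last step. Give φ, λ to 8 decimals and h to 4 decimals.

φ=30.35154903°, λ=-134.09445188°, h=1083.3660 m

start: φ=30.346778°, λ=-134.095502°, h=1059.030 m
→ ECEF (a=6378137.000, f=1/298.257223563): X=-3834063.6713, Y=-3957068.3472, Z=3204142.3462
→ Helmert 7p (PV): X=-3833973.5134, Y=-3956928.5617, Z=3204444.0181
→ Helmert 7p (PV): X=-3833897.8906, Y=-3957042.3671, Z=3204436.8466
→ geod (Bowring, a=6378206.400): φ=30.35154903°, λ=-134.09445188°, h=1083.3660 m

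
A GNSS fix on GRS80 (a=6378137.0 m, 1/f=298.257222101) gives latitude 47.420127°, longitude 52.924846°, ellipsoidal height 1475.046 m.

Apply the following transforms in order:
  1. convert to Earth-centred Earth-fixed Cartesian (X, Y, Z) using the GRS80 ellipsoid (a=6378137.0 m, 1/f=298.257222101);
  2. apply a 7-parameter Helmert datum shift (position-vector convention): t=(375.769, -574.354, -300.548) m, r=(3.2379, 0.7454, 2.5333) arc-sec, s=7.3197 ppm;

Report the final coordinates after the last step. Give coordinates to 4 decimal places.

X=2607391.8010 m, Y=3449619.9004 m, Z=4674358.3001 m

start: φ=47.420127°, λ=52.924846°, h=1475.046 m
→ ECEF (a=6378137.000, f=1/298.257222101): X=2607022.4313, Y=3450210.3618, Z=4674579.8919
→ Helmert 7p (PV): X=2607391.8010, Y=3449619.9004, Z=4674358.3001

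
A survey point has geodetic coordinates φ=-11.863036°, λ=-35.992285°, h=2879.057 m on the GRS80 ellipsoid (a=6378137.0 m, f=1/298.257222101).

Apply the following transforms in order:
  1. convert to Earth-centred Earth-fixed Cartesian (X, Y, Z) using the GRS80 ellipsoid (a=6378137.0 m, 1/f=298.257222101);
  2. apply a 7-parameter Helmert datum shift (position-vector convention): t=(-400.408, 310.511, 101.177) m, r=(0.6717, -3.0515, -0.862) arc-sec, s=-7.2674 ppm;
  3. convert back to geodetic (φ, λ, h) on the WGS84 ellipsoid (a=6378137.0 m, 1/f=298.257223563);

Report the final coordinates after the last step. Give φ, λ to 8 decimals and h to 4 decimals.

start: φ=-11.863036°, λ=-35.992285°, h=2879.057 m
→ ECEF (a=6378137.000, f=1/298.257222101): X=5053300.7195, Y=-3670398.3648, Z=-1303170.5286
→ Helmert 7p (PV): X=5052867.5274, Y=-3670078.0538, Z=-1302997.0750
→ geod (Bowring, a=6378137.000): φ=-11.86250284°, λ=-35.99224293°, h=2316.1731 m

φ=-11.86250284°, λ=-35.99224293°, h=2316.1731 m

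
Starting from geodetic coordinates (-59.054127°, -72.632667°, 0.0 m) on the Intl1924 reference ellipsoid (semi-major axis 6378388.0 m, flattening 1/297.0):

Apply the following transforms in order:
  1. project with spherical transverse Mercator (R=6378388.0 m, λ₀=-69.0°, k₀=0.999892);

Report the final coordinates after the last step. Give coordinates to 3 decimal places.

E=-207866.985 m, N=-6579078.525 m

start: φ=-59.054127°, λ=-72.632667°, h=0.000 m
→ tm (R=6378388.0, λ₀=-69.0°): E=-207866.9850, N=-6579078.5248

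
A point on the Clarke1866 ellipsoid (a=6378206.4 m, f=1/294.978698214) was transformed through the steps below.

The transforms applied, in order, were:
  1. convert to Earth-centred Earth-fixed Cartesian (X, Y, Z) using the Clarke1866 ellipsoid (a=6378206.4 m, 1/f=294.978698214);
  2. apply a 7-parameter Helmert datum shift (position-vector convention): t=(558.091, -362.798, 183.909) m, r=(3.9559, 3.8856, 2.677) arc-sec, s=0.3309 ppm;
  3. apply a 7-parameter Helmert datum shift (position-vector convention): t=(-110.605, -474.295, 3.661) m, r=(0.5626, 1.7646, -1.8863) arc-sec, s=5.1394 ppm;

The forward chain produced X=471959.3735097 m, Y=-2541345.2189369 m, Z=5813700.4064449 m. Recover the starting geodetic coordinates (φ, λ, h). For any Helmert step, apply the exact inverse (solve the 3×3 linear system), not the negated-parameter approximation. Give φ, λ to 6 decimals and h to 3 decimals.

φ=66.182178°, λ=-79.488862°, h=1703.754 m

start: X=471959.3735, Y=-2541345.2189, Z=5813700.4064 m
→ Helmert⁻¹: X=472041.0523, Y=-2540837.6915, Z=5813677.8353
→ Helmert⁻¹: X=471340.3200, Y=-2540368.6735, Z=5813549.6028
→ geod (Bowring, a=6378206.400): φ=66.18217800°, λ=-79.48886200°, h=1703.7540 m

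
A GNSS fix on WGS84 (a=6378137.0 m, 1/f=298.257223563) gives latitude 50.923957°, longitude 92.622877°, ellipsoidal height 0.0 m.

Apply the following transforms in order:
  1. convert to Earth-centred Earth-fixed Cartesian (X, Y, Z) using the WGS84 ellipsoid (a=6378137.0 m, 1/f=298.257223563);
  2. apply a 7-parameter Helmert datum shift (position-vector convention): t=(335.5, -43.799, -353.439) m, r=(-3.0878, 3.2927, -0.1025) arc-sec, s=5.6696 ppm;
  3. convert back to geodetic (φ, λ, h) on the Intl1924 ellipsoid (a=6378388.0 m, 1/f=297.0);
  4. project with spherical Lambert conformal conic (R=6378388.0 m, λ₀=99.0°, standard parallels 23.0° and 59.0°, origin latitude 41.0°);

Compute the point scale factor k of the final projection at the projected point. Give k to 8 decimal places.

0.96323011

start: φ=50.923957°, λ=92.622877°, h=0.000 m
→ ECEF (a=6378137.000, f=1/298.257223563): X=-184356.2660, Y=4024381.0164, Z=4928216.4620
→ Helmert 7p (PV): X=-183941.1395, Y=4024433.9018, Z=4927833.6613
→ geod (Bowring, a=6378388.000): φ=50.92235602°, λ=92.61694478°, h=-471.8389 m
→ into lcc (λ₀=99.0°): φ=50.92235602°, λ−λ₀=-6.38305522°
scale k = 0.96323011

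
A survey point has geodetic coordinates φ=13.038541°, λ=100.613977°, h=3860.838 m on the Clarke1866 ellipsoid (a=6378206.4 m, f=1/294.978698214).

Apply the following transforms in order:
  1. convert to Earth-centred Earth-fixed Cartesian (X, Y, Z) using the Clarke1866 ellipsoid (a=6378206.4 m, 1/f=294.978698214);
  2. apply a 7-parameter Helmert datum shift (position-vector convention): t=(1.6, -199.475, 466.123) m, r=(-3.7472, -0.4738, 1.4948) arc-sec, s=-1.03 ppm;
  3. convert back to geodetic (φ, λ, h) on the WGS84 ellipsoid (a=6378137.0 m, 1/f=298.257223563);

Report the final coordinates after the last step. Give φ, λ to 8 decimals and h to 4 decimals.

φ=13.04104792°, λ=100.61470193°, h=3825.2939 m

start: φ=13.038541°, λ=100.613977°, h=3860.838 m
→ ECEF (a=6378206.400, f=1/294.978698214): X=-1145410.7180, Y=6112201.3308, Z=1430341.8067
→ Helmert 7p (PV): X=-1145455.5188, Y=6112013.2443, Z=1430692.7855
→ geod (Bowring, a=6378137.000): φ=13.04104792°, λ=100.61470193°, h=3825.2939 m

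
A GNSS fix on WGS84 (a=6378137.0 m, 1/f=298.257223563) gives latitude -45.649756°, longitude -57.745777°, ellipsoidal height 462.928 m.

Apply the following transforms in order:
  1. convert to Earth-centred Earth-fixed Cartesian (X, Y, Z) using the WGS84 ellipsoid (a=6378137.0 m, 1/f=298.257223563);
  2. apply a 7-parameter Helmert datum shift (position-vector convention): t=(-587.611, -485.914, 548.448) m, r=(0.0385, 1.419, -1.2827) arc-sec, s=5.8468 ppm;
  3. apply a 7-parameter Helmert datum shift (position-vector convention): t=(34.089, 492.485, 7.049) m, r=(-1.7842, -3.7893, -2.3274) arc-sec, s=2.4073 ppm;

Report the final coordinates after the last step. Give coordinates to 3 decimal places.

X=2383153.970 m, Y=-3777426.473 m, Z=-4537873.484 m

start: φ=-45.649756°, λ=-57.745777°, h=462.928 m
→ ECEF (a=6378137.000, f=1/298.257223563): X=2383701.7914, Y=-3777321.7450, Z=-4538450.8756
→ Helmert 7p (PV): X=2383073.4048, Y=-3777843.7208, Z=-4537946.0668
→ Helmert 7p (PV): X=2383153.9700, Y=-3777426.4733, Z=-4537873.4838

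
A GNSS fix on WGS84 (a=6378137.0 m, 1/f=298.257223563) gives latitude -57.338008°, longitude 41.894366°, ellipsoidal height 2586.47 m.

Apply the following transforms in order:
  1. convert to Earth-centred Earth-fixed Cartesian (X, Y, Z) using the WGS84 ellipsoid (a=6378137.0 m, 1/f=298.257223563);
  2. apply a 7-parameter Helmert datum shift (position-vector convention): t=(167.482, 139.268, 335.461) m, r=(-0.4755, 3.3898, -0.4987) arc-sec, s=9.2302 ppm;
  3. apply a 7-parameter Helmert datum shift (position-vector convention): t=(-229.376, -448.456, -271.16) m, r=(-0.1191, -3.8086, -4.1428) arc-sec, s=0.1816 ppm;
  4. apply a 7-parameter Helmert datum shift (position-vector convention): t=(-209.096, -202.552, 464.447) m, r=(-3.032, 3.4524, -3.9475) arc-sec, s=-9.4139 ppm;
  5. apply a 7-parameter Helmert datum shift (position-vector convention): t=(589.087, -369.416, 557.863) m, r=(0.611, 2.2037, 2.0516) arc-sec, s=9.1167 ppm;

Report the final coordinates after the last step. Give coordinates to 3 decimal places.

X=2569687.608 m, Y=2303922.902 m, Z=-5347546.454 m

start: φ=-57.338008°, λ=41.894366°, h=2586.470 m
→ ECEF (a=6378137.000, f=1/298.257223563): X=2569408.8422, Y=2304942.6872, Z=-5348485.3889
→ Helmert 7p (PV): X=2569517.7142, Y=2305084.6881, Z=-5348246.8357
→ Helmert 7p (PV): X=2569433.8555, Y=2304581.9541, Z=-5348472.8528
→ Helmert 7p (PV): X=2569155.1555, Y=2304229.9142, Z=-5348034.9378
→ Helmert 7p (PV): X=2569687.6075, Y=2303922.9015, Z=-5347546.4542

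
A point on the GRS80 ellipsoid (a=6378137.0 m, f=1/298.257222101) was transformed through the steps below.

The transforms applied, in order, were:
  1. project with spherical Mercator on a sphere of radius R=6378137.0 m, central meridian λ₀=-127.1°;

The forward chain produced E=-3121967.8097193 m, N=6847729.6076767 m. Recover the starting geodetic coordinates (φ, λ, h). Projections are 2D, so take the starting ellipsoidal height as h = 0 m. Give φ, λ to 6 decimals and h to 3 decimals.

start: E=-3121967.8097, N=6847729.6077 m
→ merc⁻¹: φ=52.26250500°, λ=-155.14511400°

φ=52.262505°, λ=-155.145114°, h=0.000 m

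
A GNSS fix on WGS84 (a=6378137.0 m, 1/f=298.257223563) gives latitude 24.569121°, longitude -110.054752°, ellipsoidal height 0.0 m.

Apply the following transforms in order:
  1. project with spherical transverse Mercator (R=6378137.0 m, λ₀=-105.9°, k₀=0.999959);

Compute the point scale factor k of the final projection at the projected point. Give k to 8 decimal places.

start: φ=24.569121°, λ=-110.054752°, h=0.000 m
→ into tm (λ₀=-105.9°): φ=24.56912100°, λ−λ₀=-4.15475200°
scale k = 1.00213681

1.00213681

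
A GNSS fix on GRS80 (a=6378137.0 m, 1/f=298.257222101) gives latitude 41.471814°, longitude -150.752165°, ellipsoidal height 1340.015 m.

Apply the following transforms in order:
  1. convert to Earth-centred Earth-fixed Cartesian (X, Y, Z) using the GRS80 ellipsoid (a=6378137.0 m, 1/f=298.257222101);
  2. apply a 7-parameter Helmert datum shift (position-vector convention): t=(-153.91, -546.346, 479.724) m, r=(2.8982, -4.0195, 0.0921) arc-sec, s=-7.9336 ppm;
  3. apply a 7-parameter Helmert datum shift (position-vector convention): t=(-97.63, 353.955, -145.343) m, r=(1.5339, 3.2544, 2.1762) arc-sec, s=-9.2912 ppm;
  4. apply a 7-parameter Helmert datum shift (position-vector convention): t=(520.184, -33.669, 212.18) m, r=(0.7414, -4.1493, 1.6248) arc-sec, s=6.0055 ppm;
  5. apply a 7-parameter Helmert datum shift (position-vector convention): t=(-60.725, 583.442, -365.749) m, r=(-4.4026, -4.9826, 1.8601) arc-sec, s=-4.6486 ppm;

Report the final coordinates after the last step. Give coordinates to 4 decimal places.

start: φ=41.471814°, λ=-150.752165°, h=1340.015 m
→ ECEF (a=6378137.000, f=1/298.257222101): X=-4176775.4769, Y=-2338899.3382, Z=4202714.6213
→ Helmert 7p (PV): X=-4176977.1037, Y=-2339488.0446, Z=4203046.7468
→ Helmert 7p (PV): X=-4176944.9279, Y=-2339187.6777, Z=4202910.8577
→ Helmert 7p (PV): X=-4176515.9499, Y=-2339283.4048, Z=4203055.8447
→ Helmert 7p (PV): X=-4176637.6943, Y=-2338637.0408, Z=4202619.5989

X=-4176637.6943 m, Y=-2338637.0408 m, Z=4202619.5989 m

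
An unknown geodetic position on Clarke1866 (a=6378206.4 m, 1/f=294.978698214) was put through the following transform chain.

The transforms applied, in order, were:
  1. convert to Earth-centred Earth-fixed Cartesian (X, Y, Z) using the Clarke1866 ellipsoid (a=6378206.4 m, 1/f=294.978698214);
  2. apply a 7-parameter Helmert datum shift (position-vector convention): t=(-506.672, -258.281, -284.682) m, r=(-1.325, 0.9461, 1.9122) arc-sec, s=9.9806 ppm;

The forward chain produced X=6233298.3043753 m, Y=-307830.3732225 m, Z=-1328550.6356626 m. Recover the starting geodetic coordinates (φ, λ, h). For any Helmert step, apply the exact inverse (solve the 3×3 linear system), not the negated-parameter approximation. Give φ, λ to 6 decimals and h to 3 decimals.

φ=-12.093388°, λ=-2.825098°, h=3832.302 m

start: X=6233298.3044, Y=-307830.3732, Z=-1328550.6357 m
→ Helmert⁻¹: X=6233746.0004, Y=-307618.2809, Z=-1328226.0799
→ geod (Bowring, a=6378206.400): φ=-12.09338800°, λ=-2.82509800°, h=3832.3020 m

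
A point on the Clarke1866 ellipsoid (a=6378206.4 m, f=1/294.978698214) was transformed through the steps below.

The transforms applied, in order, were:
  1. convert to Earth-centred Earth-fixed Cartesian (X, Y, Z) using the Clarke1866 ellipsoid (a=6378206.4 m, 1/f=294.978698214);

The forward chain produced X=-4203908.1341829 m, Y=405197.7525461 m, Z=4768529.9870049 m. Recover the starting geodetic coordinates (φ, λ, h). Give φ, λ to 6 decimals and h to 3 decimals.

φ=48.662281°, λ=174.494498°, h=3860.142 m

start: X=-4203908.1342, Y=405197.7525, Z=4768529.9870 m
→ geod (Bowring, a=6378206.400): φ=48.66228100°, λ=174.49449800°, h=3860.1420 m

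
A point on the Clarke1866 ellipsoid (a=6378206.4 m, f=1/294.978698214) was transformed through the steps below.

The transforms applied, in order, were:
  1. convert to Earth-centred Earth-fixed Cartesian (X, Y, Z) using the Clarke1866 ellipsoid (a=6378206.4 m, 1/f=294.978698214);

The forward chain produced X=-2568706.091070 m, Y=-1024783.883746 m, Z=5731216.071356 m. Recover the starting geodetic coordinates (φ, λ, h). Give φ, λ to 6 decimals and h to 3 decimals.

start: X=-2568706.0911, Y=-1024783.8837, Z=5731216.0714 m
→ geod (Bowring, a=6378206.400): φ=64.39243300°, λ=-158.25049900°, h=2938.5710 m

φ=64.392433°, λ=-158.250499°, h=2938.571 m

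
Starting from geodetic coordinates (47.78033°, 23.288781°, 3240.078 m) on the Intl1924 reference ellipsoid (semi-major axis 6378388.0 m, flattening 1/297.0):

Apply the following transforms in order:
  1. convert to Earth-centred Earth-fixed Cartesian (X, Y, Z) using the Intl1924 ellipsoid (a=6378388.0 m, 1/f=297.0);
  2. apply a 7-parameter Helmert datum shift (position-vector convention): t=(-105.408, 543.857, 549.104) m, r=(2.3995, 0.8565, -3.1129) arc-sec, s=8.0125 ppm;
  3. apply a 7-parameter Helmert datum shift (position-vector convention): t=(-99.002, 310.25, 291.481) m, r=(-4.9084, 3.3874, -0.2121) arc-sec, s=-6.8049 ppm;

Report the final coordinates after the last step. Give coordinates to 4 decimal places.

start: φ=47.780330°, λ=23.288781°, h=3240.078 m
→ ECEF (a=6378388.000, f=1/297.0): X=3946177.8013, Y=1698576.7242, Z=4702985.4740
→ Helmert 7p (PV): X=3946149.1757, Y=1699019.9251, Z=4703575.6342
→ Helmert 7p (PV): X=3946102.3120, Y=1699426.4840, Z=4703729.8717

X=3946102.3120 m, Y=1699426.4840 m, Z=4703729.8717 m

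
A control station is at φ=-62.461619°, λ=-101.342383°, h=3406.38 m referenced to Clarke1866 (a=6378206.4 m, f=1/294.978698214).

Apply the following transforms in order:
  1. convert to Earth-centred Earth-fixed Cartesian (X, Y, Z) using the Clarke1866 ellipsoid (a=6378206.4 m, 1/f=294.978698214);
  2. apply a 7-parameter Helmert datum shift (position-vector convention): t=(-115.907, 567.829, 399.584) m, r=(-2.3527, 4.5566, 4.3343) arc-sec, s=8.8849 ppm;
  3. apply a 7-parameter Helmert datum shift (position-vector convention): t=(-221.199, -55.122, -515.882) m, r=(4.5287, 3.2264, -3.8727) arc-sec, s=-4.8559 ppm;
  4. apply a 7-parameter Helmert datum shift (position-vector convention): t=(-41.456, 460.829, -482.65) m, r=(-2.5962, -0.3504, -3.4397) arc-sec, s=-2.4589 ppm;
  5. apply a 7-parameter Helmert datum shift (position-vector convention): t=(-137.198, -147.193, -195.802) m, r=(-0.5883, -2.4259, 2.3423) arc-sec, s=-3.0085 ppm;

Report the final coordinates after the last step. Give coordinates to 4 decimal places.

start: φ=-62.461619°, λ=-101.342383°, h=3406.380 m
→ ECEF (a=6378206.400, f=1/294.978698214): X=-581827.0398, Y=-2900591.6507, Z=-5635310.8099
→ Helmert 7p (PV): X=-582011.6557, Y=-2900126.0975, Z=-5634915.3567
→ Helmert 7p (PV): X=-582372.6203, Y=-2900032.4911, Z=-5635458.4465
→ Helmert 7p (PV): X=-582451.4321, Y=-2899625.7514, Z=-5635891.7269
→ Helmert 7p (PV): X=-582487.6663, Y=-2899786.9094, Z=-5636069.1534

X=-582487.6663 m, Y=-2899786.9094 m, Z=-5636069.1534 m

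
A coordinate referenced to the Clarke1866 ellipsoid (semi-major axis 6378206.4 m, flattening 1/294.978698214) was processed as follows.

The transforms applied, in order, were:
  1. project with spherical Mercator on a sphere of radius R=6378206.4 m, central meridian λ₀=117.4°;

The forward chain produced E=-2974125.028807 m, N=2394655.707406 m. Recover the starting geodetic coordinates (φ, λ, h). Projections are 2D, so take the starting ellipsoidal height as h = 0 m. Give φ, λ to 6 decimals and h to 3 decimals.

start: E=-2974125.0288, N=2394655.7074 m
→ merc⁻¹: φ=21.02307000°, λ=90.68327100°

φ=21.023070°, λ=90.683271°, h=0.000 m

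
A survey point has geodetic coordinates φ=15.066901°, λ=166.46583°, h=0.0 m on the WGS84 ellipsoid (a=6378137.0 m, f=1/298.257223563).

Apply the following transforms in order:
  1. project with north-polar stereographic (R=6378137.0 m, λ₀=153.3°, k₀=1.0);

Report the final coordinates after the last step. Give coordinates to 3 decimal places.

start: φ=15.066901°, λ=166.465830°, h=0.000 m
→ stereo (R=6378137.0, λ₀=153.3°): E=2226774.0842, N=-9519432.5813

E=2226774.084 m, N=-9519432.581 m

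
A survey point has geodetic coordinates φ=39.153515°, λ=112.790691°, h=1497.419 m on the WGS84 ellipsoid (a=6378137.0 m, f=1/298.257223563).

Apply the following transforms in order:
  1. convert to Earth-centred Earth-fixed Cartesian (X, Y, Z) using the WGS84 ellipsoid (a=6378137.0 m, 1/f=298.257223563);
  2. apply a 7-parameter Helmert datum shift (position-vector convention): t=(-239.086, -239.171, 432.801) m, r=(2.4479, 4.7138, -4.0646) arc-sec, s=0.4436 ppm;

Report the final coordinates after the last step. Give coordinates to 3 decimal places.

start: φ=39.153515°, λ=112.790691°, h=1497.419 m
→ ECEF (a=6378137.000, f=1/298.257223563): X=-1918911.5806, Y=4566987.2066, Z=4006492.8265
→ Helmert 7p (PV): X=-1918969.9609, Y=4566740.3270, Z=4007025.4578

X=-1918969.961 m, Y=4566740.327 m, Z=4007025.458 m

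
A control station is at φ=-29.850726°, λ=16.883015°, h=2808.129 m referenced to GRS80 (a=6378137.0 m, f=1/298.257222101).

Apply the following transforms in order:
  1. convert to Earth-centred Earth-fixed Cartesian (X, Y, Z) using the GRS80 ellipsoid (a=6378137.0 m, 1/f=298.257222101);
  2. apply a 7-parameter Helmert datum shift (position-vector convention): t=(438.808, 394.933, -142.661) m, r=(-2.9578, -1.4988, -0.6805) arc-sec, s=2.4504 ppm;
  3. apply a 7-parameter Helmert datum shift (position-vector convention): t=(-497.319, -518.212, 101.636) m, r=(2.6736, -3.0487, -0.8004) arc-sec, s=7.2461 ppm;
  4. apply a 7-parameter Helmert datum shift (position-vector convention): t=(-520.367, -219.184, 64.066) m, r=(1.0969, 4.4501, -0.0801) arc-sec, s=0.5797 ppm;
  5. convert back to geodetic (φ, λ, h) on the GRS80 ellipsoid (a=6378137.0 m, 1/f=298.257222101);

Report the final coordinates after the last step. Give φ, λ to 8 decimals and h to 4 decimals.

start: φ=-29.850726°, λ=16.883015°, h=2808.129 m
→ ECEF (a=6378137.000, f=1/298.257222101): X=5300216.9458, Y=1608612.9312, Z=-3157430.4022
→ Helmert 7p (PV): X=5300696.9917, Y=1608949.0426, Z=-3157565.3539
→ Helmert 7p (PV): X=5300290.9963, Y=1608462.8486, Z=-3157387.3950
→ Helmert 7p (PV): X=5299706.2068, Y=1608259.3295, Z=-3157430.9579
→ geod (Bowring, a=6378137.000): φ=-29.85338498°, λ=16.88104905°, h=2295.4632 m

φ=-29.85338498°, λ=16.88104905°, h=2295.4632 m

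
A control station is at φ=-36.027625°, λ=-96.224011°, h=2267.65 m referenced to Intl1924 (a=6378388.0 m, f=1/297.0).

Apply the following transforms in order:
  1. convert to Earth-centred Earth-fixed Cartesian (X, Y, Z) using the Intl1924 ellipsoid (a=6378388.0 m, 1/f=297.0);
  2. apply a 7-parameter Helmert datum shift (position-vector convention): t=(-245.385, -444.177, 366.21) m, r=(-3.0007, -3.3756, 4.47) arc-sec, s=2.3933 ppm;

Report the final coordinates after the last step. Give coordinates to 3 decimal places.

X=-560179.305 m, Y=-5136329.947 m, Z=-3731640.885 m

start: φ=-36.027625°, λ=-96.224011°, h=2267.650 m
→ ECEF (a=6378388.000, f=1/297.0): X=-560104.9554, Y=-5135807.0466, Z=-3732063.7121
→ Helmert 7p (PV): X=-560179.3049, Y=-5136329.9467, Z=-3731640.8855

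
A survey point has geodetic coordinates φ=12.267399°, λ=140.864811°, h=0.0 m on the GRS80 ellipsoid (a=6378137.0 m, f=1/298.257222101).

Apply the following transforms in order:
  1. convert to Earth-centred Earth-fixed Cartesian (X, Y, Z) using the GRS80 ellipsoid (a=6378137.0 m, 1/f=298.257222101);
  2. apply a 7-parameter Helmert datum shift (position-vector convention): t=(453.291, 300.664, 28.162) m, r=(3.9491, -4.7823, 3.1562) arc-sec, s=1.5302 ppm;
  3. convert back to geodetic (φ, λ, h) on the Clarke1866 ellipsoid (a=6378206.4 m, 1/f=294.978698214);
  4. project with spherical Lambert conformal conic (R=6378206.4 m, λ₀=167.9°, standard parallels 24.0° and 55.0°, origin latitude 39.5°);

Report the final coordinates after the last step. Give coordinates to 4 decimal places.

E=-3111621.2688 m, N=-2557438.9720 m

start: φ=12.267399°, λ=140.864811°, h=0.000 m
→ ECEF (a=6378137.000, f=1/298.257222101): X=-4835026.9542, Y=3934252.9738, Z=1346322.2420
→ Helmert 7p (PV): X=-4834672.4775, Y=3934459.8974, Z=1346315.6871
→ geod (Bowring, a=6378206.400): φ=12.26850874°, λ=140.86127919°, h=-201.1305 m
→ lcc (R=6378206.4, λ₀=167.9°): E=-3111621.2688, N=-2557438.9720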